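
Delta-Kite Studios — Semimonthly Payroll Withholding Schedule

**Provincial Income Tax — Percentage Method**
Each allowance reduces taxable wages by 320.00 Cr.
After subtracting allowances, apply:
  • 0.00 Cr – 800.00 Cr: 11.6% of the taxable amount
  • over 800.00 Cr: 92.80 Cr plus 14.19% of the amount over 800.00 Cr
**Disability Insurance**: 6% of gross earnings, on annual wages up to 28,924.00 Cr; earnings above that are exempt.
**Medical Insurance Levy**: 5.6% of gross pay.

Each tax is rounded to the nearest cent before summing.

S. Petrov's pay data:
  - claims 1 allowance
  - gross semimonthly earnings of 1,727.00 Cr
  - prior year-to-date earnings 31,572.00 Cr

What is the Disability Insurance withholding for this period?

0.00 Cr

Disability Insurance: YTD 31,572.00 Cr ≥ cap 28,924.00 Cr → 0.00 Cr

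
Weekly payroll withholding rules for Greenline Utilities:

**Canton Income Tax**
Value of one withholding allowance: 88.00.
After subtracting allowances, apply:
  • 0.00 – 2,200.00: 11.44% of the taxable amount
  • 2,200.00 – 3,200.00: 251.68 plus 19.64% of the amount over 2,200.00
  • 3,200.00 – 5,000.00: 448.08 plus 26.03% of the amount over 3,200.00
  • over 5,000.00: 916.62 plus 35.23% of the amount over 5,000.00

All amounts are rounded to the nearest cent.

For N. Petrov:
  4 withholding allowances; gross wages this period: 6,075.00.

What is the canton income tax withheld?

1,171.33

Canton Income Tax: taxable = 6,075.00 − 4×88.00 = 5,723.00
  916.62 + 35.23% × (5,723.00 − 5,000.00) = 916.62 + 35.23% × 723.00 = 1,171.33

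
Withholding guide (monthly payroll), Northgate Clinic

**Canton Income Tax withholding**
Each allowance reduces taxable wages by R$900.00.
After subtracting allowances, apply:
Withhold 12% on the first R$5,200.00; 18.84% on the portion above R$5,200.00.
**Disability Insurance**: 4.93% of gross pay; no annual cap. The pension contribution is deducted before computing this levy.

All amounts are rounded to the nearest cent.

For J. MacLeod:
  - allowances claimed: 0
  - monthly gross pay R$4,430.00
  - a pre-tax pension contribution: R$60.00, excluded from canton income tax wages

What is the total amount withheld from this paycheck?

R$739.84

Canton Income Tax: taxable = R$4,430.00 − R$60.00 = R$4,370.00
  12% × R$4,370.00 = R$524.40
Disability Insurance: 4.93% × R$4,370.00 = R$215.44
Total: R$524.40 + R$215.44 = R$739.84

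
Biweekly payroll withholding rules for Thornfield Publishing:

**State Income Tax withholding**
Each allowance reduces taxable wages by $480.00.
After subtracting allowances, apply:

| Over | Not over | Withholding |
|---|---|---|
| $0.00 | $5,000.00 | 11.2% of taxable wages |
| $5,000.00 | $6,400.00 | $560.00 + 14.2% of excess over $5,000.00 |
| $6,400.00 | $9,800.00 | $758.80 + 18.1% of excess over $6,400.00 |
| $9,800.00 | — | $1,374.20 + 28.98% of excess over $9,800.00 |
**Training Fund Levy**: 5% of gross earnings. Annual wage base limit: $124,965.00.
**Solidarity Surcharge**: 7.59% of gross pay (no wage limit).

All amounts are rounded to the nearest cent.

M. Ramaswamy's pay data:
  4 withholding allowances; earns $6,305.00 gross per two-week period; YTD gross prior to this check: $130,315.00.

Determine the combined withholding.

$969.67

State Income Tax: taxable = $6,305.00 − 4×$480.00 = $4,385.00
  11.2% × $4,385.00 = $491.12
Training Fund Levy: YTD $130,315.00 ≥ cap $124,965.00 → $0.00
Solidarity Surcharge: 7.59% × $6,305.00 = $478.55
Total: $491.12 + $0.00 + $478.55 = $969.67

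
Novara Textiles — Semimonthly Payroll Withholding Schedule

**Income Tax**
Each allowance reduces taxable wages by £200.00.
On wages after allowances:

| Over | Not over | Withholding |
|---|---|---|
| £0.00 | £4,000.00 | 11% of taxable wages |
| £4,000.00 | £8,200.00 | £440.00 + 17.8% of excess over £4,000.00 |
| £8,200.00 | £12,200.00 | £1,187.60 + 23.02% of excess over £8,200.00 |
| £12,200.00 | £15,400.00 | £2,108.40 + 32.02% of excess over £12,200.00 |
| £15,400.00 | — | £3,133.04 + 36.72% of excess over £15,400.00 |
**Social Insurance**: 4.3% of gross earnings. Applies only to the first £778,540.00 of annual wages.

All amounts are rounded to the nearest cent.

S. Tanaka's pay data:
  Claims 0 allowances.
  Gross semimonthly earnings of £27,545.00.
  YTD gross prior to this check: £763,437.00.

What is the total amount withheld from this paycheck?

£8,242.11

Income Tax: taxable = £27,545.00
  £3,133.04 + 36.72% × (£27,545.00 − £15,400.00) = £3,133.04 + 36.72% × £12,145.00 = £7,592.68
Social Insurance: cap £778,540.00 − YTD £763,437.00 = £15,103.00 subject; 4.3% × £15,103.00 = £649.43
Total: £7,592.68 + £649.43 = £8,242.11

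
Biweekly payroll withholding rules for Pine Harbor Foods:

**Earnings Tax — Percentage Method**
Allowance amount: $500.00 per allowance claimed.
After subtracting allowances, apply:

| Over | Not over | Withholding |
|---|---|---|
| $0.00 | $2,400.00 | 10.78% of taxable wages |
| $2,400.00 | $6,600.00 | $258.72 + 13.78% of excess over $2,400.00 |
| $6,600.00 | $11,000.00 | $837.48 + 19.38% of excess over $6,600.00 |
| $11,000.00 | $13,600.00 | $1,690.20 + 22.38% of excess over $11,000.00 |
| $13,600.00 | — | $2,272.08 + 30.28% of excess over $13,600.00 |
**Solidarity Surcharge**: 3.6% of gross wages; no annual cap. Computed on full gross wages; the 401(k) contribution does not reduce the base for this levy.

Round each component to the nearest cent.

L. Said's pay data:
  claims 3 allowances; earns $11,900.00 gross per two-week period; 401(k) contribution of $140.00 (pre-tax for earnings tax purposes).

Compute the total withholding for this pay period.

Earnings Tax: taxable = $11,900.00 − $140.00 − 3×$500.00 = $10,260.00
  $837.48 + 19.38% × ($10,260.00 − $6,600.00) = $837.48 + 19.38% × $3,660.00 = $1,546.79
Solidarity Surcharge: 3.6% × $11,900.00 = $428.40
Total: $1,546.79 + $428.40 = $1,975.19

$1,975.19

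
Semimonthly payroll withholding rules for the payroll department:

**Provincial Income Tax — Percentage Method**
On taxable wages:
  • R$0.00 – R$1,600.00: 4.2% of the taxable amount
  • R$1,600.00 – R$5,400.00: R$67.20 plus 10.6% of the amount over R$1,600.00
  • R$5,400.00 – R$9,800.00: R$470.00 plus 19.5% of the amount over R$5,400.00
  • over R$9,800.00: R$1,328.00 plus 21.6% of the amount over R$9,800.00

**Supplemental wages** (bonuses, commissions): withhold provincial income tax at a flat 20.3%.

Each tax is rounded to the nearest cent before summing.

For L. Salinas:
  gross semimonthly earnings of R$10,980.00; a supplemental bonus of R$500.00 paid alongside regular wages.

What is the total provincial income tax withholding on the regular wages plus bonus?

R$1,684.38

Provincial Income Tax: taxable = R$10,980.00
  R$1,328.00 + 21.6% × (R$10,980.00 − R$9,800.00) = R$1,328.00 + 21.6% × R$1,180.00 = R$1,582.88
Supplemental (20.3% flat on bonus): 20.3% × R$500.00 = R$101.50
Total provincial income tax: R$1,582.88 + R$101.50 = R$1,684.38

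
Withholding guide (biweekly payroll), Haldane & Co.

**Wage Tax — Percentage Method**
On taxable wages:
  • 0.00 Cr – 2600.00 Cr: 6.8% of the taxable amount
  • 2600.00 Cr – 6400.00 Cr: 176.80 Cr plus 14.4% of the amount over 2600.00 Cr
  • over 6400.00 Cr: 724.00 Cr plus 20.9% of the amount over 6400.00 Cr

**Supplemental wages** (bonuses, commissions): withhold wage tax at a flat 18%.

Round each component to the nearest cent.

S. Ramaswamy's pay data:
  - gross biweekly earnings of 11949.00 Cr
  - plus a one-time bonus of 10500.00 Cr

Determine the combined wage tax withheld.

3773.74 Cr

Wage Tax: taxable = 11949.00 Cr
  724.00 Cr + 20.9% × (11949.00 Cr − 6400.00 Cr) = 724.00 Cr + 20.9% × 5549.00 Cr = 1883.74 Cr
Supplemental (18% flat on bonus): 18% × 10500.00 Cr = 1890.00 Cr
Total wage tax: 1883.74 Cr + 1890.00 Cr = 3773.74 Cr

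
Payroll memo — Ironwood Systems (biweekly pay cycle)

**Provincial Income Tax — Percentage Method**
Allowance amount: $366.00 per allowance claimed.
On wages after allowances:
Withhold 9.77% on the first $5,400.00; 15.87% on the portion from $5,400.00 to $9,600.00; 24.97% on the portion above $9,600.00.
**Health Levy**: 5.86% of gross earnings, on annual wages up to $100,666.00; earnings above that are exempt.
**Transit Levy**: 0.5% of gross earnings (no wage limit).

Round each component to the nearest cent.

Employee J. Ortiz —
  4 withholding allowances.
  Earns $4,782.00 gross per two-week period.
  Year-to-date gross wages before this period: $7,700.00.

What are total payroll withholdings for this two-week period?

$628.31

Provincial Income Tax: taxable = $4,782.00 − 4×$366.00 = $3,318.00
  9.77% × $3,318.00 = $324.17
Health Levy: 5.86% × $4,782.00 = $280.23
Transit Levy: 0.5% × $4,782.00 = $23.91
Total: $324.17 + $280.23 + $23.91 = $628.31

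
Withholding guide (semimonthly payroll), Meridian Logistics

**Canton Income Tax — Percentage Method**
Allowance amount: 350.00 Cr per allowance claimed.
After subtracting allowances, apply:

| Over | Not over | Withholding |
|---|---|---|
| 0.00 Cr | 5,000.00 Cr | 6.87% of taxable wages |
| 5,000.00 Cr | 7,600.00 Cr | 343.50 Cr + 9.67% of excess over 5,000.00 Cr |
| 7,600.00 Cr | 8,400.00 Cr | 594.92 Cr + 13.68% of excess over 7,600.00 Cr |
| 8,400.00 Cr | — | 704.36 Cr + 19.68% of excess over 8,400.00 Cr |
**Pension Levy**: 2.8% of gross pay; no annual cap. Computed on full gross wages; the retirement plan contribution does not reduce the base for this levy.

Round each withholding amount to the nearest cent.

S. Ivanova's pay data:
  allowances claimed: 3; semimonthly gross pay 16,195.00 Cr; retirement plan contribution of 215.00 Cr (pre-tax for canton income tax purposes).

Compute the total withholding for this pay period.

2,442.92 Cr

Canton Income Tax: taxable = 16,195.00 Cr − 215.00 Cr − 3×350.00 Cr = 14,930.00 Cr
  704.36 Cr + 19.68% × (14,930.00 Cr − 8,400.00 Cr) = 704.36 Cr + 19.68% × 6,530.00 Cr = 1,989.46 Cr
Pension Levy: 2.8% × 16,195.00 Cr = 453.46 Cr
Total: 1,989.46 Cr + 453.46 Cr = 2,442.92 Cr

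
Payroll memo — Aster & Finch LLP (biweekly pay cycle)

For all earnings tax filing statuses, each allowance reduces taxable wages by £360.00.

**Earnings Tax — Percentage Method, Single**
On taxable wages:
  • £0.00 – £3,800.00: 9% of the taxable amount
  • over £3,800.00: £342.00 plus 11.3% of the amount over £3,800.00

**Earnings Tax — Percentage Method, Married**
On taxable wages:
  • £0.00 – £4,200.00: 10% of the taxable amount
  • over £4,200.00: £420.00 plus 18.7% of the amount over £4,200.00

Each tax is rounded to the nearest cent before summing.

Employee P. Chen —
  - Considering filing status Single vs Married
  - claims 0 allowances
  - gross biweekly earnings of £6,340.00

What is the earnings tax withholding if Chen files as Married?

Earnings Tax (Married): taxable = £6,340.00
  £420.00 + 18.7% × (£6,340.00 − £4,200.00) = £420.00 + 18.7% × £2,140.00 = £820.18

£820.18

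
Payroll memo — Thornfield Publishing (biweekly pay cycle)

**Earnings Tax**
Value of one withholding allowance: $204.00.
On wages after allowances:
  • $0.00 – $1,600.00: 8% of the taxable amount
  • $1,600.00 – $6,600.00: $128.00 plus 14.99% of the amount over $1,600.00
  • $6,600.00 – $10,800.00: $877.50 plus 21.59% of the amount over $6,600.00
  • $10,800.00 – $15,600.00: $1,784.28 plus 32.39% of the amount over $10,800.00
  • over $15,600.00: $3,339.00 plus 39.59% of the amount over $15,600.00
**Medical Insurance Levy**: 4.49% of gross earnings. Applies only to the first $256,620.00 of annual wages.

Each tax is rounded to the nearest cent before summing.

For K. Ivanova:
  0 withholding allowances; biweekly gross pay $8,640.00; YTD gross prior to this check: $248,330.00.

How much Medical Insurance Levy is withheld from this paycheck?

Medical Insurance Levy: cap $256,620.00 − YTD $248,330.00 = $8,290.00 subject; 4.49% × $8,290.00 = $372.22

$372.22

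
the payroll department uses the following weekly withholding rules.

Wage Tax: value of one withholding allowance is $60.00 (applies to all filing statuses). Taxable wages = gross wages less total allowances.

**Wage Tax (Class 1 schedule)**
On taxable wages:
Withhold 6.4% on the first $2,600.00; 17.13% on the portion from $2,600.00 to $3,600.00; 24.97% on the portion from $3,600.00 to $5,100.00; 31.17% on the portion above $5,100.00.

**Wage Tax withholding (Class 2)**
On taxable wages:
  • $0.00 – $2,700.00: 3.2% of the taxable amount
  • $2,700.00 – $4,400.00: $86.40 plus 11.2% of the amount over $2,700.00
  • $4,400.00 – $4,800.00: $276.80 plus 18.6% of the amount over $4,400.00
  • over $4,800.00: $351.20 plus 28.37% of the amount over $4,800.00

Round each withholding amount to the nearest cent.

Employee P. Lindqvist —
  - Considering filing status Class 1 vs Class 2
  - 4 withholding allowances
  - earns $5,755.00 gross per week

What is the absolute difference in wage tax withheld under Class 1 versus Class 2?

Wage Tax (Class 1): taxable = $5,755.00 − 4×$60.00 = $5,515.00
  $712.25 + 31.17% × ($5,515.00 − $5,100.00) = $712.25 + 31.17% × $415.00 = $841.61
Wage Tax (Class 2): taxable = $5,755.00 − 4×$60.00 = $5,515.00
  $351.20 + 28.37% × ($5,515.00 − $4,800.00) = $351.20 + 28.37% × $715.00 = $554.05
Difference: |$841.61 − $554.05| = $287.56 (higher under Class 1)

$287.56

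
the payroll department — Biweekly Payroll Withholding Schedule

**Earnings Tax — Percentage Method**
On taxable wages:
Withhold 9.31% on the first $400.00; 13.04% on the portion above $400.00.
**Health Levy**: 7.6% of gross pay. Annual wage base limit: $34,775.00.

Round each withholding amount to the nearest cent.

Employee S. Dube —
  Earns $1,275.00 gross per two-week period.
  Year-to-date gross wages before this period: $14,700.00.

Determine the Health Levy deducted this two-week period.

Health Levy: 7.6% × $1,275.00 = $96.90

$96.90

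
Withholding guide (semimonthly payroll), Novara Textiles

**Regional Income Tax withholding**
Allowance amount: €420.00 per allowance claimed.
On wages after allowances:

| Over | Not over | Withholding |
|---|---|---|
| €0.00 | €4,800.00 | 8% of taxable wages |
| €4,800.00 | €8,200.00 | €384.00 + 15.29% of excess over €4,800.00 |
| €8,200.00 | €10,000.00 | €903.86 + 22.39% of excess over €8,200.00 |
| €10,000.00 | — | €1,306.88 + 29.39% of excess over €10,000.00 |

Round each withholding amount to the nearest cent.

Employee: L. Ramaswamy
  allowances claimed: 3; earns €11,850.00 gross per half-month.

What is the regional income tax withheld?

Regional Income Tax: taxable = €11,850.00 − 3×€420.00 = €10,590.00
  €1,306.88 + 29.39% × (€10,590.00 − €10,000.00) = €1,306.88 + 29.39% × €590.00 = €1,480.28

€1,480.28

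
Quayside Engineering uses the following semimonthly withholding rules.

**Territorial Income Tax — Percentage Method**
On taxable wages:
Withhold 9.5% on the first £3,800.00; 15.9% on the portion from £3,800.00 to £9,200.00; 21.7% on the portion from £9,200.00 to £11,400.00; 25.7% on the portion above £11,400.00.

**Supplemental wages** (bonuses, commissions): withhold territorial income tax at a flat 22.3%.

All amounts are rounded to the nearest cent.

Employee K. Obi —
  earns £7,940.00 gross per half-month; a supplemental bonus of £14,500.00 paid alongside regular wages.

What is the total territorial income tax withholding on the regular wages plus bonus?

Territorial Income Tax: taxable = £7,940.00
  £361.00 + 15.9% × (£7,940.00 − £3,800.00) = £361.00 + 15.9% × £4,140.00 = £1,019.26
Supplemental (22.3% flat on bonus): 22.3% × £14,500.00 = £3,233.50
Total territorial income tax: £1,019.26 + £3,233.50 = £4,252.76

£4,252.76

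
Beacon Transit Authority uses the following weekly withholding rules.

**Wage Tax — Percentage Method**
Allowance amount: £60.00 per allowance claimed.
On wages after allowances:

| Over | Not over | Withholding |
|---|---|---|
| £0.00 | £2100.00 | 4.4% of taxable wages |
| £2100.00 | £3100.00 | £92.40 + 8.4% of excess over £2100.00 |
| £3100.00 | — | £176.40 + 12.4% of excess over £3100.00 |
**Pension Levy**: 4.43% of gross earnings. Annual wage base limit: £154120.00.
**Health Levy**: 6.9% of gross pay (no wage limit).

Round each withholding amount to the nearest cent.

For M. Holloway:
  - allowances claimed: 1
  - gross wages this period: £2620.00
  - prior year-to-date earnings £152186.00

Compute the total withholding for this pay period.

Wage Tax: taxable = £2620.00 − 1×£60.00 = £2560.00
  £92.40 + 8.4% × (£2560.00 − £2100.00) = £92.40 + 8.4% × £460.00 = £131.04
Pension Levy: cap £154120.00 − YTD £152186.00 = £1934.00 subject; 4.43% × £1934.00 = £85.68
Health Levy: 6.9% × £2620.00 = £180.78
Total: £131.04 + £85.68 + £180.78 = £397.50

£397.50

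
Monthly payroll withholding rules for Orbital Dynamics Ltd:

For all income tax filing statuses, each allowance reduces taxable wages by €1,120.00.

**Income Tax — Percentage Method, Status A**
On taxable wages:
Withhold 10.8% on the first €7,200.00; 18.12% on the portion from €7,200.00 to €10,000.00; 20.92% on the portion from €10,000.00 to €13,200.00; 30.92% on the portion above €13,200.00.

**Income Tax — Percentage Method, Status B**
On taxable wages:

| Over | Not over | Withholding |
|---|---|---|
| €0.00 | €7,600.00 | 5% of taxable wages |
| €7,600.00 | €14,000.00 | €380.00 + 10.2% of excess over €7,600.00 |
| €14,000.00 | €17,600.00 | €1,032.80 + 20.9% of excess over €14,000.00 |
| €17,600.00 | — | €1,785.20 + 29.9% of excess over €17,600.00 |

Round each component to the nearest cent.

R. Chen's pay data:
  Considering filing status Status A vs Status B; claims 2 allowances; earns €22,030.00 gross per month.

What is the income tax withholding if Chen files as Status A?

€3,992.03

Income Tax (Status A): taxable = €22,030.00 − 2×€1,120.00 = €19,790.00
  €1,954.40 + 30.92% × (€19,790.00 − €13,200.00) = €1,954.40 + 30.92% × €6,590.00 = €3,992.03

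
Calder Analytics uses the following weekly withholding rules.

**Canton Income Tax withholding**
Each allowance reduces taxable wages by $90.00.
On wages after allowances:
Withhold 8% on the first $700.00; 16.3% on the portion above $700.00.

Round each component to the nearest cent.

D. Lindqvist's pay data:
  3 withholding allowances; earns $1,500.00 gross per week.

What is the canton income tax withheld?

$142.39

Canton Income Tax: taxable = $1,500.00 − 3×$90.00 = $1,230.00
  $56.00 + 16.3% × ($1,230.00 − $700.00) = $56.00 + 16.3% × $530.00 = $142.39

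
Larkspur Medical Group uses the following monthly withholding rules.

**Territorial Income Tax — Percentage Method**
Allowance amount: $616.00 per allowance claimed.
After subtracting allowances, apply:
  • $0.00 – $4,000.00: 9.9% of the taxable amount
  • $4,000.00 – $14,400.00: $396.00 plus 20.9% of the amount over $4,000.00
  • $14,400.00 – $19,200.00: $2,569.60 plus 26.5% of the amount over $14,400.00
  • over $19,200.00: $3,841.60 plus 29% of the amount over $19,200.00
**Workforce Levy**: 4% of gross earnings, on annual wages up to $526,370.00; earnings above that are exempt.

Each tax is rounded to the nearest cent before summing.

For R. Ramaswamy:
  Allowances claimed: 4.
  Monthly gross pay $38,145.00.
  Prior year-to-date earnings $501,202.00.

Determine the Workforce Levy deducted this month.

Workforce Levy: cap $526,370.00 − YTD $501,202.00 = $25,168.00 subject; 4% × $25,168.00 = $1,006.72

$1,006.72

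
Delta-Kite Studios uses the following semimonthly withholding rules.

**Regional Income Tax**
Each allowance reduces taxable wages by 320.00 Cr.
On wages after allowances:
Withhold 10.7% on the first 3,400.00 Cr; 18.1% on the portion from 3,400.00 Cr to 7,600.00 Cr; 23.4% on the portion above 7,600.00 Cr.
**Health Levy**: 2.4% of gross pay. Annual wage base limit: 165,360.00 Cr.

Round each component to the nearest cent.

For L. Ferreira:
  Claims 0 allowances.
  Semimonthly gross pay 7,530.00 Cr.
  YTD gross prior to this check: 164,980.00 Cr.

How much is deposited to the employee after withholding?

6,409.55 Cr

Regional Income Tax: taxable = 7,530.00 Cr
  363.80 Cr + 18.1% × (7,530.00 Cr − 3,400.00 Cr) = 363.80 Cr + 18.1% × 4,130.00 Cr = 1,111.33 Cr
Health Levy: cap 165,360.00 Cr − YTD 164,980.00 Cr = 380.00 Cr subject; 2.4% × 380.00 Cr = 9.12 Cr
Total withheld: 1,111.33 Cr + 9.12 Cr = 1,120.45 Cr
Net pay: 7,530.00 Cr − 1,120.45 Cr = 6,409.55 Cr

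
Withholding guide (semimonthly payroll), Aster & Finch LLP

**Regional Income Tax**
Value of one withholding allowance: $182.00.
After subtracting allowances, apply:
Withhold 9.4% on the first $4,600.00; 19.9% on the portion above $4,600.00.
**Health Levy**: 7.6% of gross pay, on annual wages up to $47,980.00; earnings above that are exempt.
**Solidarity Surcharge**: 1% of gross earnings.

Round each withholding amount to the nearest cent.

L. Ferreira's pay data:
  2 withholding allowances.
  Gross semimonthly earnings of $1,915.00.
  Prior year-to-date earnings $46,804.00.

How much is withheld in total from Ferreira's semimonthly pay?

Regional Income Tax: taxable = $1,915.00 − 2×$182.00 = $1,551.00
  9.4% × $1,551.00 = $145.79
Health Levy: cap $47,980.00 − YTD $46,804.00 = $1,176.00 subject; 7.6% × $1,176.00 = $89.38
Solidarity Surcharge: 1% × $1,915.00 = $19.15
Total: $145.79 + $89.38 + $19.15 = $254.32

$254.32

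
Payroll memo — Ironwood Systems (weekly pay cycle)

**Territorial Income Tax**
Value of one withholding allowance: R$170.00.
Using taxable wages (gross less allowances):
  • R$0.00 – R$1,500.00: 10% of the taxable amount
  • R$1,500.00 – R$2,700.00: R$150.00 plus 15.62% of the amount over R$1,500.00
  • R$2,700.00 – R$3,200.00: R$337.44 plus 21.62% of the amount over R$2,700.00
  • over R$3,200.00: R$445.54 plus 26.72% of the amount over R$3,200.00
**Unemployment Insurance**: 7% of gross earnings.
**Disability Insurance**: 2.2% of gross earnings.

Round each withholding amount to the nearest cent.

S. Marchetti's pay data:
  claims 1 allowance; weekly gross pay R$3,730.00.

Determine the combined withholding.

Territorial Income Tax: taxable = R$3,730.00 − 1×R$170.00 = R$3,560.00
  R$445.54 + 26.72% × (R$3,560.00 − R$3,200.00) = R$445.54 + 26.72% × R$360.00 = R$541.73
Unemployment Insurance: 7% × R$3,730.00 = R$261.10
Disability Insurance: 2.2% × R$3,730.00 = R$82.06
Total: R$541.73 + R$261.10 + R$82.06 = R$884.89

R$884.89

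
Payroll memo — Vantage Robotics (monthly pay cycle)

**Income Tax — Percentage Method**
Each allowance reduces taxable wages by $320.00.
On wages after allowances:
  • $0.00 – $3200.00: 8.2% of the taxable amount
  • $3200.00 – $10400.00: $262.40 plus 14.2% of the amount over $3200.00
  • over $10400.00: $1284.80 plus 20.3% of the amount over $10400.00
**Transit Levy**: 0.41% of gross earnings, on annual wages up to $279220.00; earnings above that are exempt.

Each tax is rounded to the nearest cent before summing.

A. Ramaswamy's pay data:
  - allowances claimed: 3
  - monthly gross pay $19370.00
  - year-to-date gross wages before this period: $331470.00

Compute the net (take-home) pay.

$16459.17

Income Tax: taxable = $19370.00 − 3×$320.00 = $18410.00
  $1284.80 + 20.3% × ($18410.00 − $10400.00) = $1284.80 + 20.3% × $8010.00 = $2910.83
Transit Levy: YTD $331470.00 ≥ cap $279220.00 → $0.00
Total withheld: $2910.83 + $0.00 = $2910.83
Net pay: $19370.00 − $2910.83 = $16459.17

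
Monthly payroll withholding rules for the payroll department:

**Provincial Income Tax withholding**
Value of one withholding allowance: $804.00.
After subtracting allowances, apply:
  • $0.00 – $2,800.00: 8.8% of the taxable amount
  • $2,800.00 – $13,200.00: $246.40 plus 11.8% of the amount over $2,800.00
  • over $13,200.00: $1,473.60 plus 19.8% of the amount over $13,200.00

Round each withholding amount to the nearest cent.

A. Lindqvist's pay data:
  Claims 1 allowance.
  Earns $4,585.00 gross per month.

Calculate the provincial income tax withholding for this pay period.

Provincial Income Tax: taxable = $4,585.00 − 1×$804.00 = $3,781.00
  $246.40 + 11.8% × ($3,781.00 − $2,800.00) = $246.40 + 11.8% × $981.00 = $362.16

$362.16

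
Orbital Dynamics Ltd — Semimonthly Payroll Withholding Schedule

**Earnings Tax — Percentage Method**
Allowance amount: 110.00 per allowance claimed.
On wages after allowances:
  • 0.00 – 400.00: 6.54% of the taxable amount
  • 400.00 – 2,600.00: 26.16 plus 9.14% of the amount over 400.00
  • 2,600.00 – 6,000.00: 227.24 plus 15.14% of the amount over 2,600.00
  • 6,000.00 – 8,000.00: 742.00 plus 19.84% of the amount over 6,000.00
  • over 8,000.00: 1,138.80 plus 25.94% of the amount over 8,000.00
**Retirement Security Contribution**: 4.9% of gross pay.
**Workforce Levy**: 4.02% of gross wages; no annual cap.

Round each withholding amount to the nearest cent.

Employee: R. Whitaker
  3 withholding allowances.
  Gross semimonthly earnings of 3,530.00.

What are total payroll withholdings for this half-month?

Earnings Tax: taxable = 3,530.00 − 3×110.00 = 3,200.00
  227.24 + 15.14% × (3,200.00 − 2,600.00) = 227.24 + 15.14% × 600.00 = 318.08
Retirement Security Contribution: 4.9% × 3,530.00 = 172.97
Workforce Levy: 4.02% × 3,530.00 = 141.91
Total: 318.08 + 172.97 + 141.91 = 632.96

632.96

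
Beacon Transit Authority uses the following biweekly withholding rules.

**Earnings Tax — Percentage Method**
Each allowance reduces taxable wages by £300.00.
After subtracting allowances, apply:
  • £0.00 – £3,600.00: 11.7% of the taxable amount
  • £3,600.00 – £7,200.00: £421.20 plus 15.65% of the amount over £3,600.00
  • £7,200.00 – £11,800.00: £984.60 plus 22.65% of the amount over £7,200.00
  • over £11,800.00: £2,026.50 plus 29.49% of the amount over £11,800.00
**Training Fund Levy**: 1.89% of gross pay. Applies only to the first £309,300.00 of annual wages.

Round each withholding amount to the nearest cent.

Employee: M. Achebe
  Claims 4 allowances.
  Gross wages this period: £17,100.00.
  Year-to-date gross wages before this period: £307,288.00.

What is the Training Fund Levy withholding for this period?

£38.03

Training Fund Levy: cap £309,300.00 − YTD £307,288.00 = £2,012.00 subject; 1.89% × £2,012.00 = £38.03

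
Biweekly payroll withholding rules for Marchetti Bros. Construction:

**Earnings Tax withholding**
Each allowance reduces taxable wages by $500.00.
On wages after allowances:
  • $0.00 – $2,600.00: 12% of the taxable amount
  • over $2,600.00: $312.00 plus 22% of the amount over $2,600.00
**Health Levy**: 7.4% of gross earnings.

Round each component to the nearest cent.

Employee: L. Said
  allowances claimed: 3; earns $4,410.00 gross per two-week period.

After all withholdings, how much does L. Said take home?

Earnings Tax: taxable = $4,410.00 − 3×$500.00 = $2,910.00
  $312.00 + 22% × ($2,910.00 − $2,600.00) = $312.00 + 22% × $310.00 = $380.20
Health Levy: 7.4% × $4,410.00 = $326.34
Total withheld: $380.20 + $326.34 = $706.54
Net pay: $4,410.00 − $706.54 = $3,703.46

$3,703.46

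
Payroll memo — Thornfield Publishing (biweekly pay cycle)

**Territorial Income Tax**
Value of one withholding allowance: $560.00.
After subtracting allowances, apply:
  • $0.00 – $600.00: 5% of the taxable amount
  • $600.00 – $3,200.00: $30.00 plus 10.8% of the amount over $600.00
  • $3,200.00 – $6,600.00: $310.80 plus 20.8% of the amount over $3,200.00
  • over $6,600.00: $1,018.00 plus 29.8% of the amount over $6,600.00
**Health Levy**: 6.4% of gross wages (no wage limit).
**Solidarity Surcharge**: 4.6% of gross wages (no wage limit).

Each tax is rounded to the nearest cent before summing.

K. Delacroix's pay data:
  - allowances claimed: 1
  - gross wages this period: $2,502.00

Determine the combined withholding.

Territorial Income Tax: taxable = $2,502.00 − 1×$560.00 = $1,942.00
  $30.00 + 10.8% × ($1,942.00 − $600.00) = $30.00 + 10.8% × $1,342.00 = $174.94
Health Levy: 6.4% × $2,502.00 = $160.13
Solidarity Surcharge: 4.6% × $2,502.00 = $115.09
Total: $174.94 + $160.13 + $115.09 = $450.16

$450.16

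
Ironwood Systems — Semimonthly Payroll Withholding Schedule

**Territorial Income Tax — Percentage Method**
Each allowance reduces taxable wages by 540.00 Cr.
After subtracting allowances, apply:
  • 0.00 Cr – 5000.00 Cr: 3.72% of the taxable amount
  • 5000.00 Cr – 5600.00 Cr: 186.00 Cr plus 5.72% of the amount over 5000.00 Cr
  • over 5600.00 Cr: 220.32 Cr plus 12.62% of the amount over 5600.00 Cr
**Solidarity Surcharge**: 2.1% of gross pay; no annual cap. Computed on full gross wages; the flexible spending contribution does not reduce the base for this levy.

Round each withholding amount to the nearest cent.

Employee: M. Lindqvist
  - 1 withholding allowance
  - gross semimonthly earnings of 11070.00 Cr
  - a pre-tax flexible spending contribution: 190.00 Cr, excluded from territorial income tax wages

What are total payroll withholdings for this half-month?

Territorial Income Tax: taxable = 11070.00 Cr − 190.00 Cr − 1×540.00 Cr = 10340.00 Cr
  220.32 Cr + 12.62% × (10340.00 Cr − 5600.00 Cr) = 220.32 Cr + 12.62% × 4740.00 Cr = 818.51 Cr
Solidarity Surcharge: 2.1% × 11070.00 Cr = 232.47 Cr
Total: 818.51 Cr + 232.47 Cr = 1050.98 Cr

1050.98 Cr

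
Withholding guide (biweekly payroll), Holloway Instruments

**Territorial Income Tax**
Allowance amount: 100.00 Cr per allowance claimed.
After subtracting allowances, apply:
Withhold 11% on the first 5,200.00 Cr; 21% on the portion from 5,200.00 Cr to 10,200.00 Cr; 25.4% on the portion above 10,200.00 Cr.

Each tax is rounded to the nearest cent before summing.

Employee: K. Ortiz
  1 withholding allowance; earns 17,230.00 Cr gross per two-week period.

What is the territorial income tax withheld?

3,382.22 Cr

Territorial Income Tax: taxable = 17,230.00 Cr − 1×100.00 Cr = 17,130.00 Cr
  1,622.00 Cr + 25.4% × (17,130.00 Cr − 10,200.00 Cr) = 1,622.00 Cr + 25.4% × 6,930.00 Cr = 3,382.22 Cr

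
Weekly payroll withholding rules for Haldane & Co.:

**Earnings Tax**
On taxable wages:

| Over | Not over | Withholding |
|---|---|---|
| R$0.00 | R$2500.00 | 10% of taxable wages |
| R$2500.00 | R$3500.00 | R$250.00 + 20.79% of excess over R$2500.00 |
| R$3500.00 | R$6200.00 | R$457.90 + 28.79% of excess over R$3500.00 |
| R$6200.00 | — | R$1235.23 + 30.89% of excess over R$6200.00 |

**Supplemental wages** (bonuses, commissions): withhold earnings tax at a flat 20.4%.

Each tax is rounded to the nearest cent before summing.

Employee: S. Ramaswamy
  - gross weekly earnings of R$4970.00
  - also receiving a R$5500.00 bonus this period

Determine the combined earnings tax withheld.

R$2003.11

Earnings Tax: taxable = R$4970.00
  R$457.90 + 28.79% × (R$4970.00 − R$3500.00) = R$457.90 + 28.79% × R$1470.00 = R$881.11
Supplemental (20.4% flat on bonus): 20.4% × R$5500.00 = R$1122.00
Total earnings tax: R$881.11 + R$1122.00 = R$2003.11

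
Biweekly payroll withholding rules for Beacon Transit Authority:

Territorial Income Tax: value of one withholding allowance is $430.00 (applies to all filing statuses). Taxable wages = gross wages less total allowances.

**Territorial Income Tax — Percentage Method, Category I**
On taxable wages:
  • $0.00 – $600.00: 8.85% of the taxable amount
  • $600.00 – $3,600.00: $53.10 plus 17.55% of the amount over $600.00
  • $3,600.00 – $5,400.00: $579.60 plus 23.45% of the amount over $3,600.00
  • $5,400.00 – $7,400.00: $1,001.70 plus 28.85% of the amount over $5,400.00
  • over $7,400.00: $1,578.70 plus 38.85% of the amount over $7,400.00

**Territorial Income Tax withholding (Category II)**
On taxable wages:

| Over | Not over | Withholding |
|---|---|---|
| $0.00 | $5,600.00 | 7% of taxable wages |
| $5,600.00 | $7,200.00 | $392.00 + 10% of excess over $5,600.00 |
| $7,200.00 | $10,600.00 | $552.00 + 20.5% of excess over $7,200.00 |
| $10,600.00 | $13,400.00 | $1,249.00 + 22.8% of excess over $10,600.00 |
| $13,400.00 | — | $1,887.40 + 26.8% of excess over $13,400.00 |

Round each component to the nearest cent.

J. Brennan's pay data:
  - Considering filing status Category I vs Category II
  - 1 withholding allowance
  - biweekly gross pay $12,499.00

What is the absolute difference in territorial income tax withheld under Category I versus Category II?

$1,808.68

Territorial Income Tax (Category I): taxable = $12,499.00 − 1×$430.00 = $12,069.00
  $1,578.70 + 38.85% × ($12,069.00 − $7,400.00) = $1,578.70 + 38.85% × $4,669.00 = $3,392.61
Territorial Income Tax (Category II): taxable = $12,499.00 − 1×$430.00 = $12,069.00
  $1,249.00 + 22.8% × ($12,069.00 − $10,600.00) = $1,249.00 + 22.8% × $1,469.00 = $1,583.93
Difference: |$3,392.61 − $1,583.93| = $1,808.68 (higher under Category I)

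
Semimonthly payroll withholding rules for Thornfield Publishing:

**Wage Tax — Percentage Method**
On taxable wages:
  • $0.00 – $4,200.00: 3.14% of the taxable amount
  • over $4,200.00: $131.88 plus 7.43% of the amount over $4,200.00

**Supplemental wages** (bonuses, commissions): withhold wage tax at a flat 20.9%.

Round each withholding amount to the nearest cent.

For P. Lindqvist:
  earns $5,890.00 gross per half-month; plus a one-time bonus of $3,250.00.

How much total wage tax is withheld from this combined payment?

Wage Tax: taxable = $5,890.00
  $131.88 + 7.43% × ($5,890.00 − $4,200.00) = $131.88 + 7.43% × $1,690.00 = $257.45
Supplemental (20.9% flat on bonus): 20.9% × $3,250.00 = $679.25
Total wage tax: $257.45 + $679.25 = $936.70

$936.70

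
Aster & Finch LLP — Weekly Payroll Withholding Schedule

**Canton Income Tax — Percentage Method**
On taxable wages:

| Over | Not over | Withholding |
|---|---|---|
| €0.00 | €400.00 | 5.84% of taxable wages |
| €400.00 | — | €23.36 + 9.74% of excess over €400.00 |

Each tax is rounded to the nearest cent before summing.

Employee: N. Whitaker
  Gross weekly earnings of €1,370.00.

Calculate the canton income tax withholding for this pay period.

Canton Income Tax: taxable = €1,370.00
  €23.36 + 9.74% × (€1,370.00 − €400.00) = €23.36 + 9.74% × €970.00 = €117.84

€117.84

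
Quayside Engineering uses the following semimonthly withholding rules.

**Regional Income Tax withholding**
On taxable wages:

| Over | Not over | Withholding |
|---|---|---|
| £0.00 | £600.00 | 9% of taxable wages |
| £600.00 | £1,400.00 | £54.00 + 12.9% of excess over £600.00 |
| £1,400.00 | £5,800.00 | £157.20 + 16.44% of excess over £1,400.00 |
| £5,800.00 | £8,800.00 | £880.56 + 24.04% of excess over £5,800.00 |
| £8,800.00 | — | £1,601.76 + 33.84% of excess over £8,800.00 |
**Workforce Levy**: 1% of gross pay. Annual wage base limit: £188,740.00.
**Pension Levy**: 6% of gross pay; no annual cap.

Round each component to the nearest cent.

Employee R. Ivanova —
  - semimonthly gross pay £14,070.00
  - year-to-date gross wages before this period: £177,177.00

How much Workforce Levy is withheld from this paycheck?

Workforce Levy: cap £188,740.00 − YTD £177,177.00 = £11,563.00 subject; 1% × £11,563.00 = £115.63

£115.63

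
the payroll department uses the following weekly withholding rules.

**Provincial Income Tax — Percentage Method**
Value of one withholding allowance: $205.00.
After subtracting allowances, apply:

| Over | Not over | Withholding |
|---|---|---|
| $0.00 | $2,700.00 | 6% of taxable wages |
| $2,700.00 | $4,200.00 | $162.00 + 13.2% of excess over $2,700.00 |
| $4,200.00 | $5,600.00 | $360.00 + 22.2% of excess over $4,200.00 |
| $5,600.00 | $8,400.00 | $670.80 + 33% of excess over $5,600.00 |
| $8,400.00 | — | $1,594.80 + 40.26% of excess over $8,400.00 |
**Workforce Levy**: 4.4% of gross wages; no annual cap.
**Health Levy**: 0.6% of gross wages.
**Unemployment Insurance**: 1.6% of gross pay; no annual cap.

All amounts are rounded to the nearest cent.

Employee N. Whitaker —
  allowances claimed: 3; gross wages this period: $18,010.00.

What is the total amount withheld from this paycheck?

$6,404.85

Provincial Income Tax: taxable = $18,010.00 − 3×$205.00 = $17,395.00
  $1,594.80 + 40.26% × ($17,395.00 − $8,400.00) = $1,594.80 + 40.26% × $8,995.00 = $5,216.19
Workforce Levy: 4.4% × $18,010.00 = $792.44
Health Levy: 0.6% × $18,010.00 = $108.06
Unemployment Insurance: 1.6% × $18,010.00 = $288.16
Total: $5,216.19 + $792.44 + $108.06 + $288.16 = $6,404.85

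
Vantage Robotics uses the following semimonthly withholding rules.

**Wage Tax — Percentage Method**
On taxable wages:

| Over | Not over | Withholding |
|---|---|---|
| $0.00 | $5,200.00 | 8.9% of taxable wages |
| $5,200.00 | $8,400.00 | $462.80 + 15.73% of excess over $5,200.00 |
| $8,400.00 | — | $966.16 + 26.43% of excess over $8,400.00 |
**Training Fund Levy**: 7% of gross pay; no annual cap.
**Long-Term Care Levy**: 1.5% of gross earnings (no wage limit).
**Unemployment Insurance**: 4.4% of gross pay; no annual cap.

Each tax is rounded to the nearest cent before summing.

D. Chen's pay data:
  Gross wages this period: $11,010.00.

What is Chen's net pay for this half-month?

$7,933.73

Wage Tax: taxable = $11,010.00
  $966.16 + 26.43% × ($11,010.00 − $8,400.00) = $966.16 + 26.43% × $2,610.00 = $1,655.98
Training Fund Levy: 7% × $11,010.00 = $770.70
Long-Term Care Levy: 1.5% × $11,010.00 = $165.15
Unemployment Insurance: 4.4% × $11,010.00 = $484.44
Total withheld: $1,655.98 + $770.70 + $165.15 + $484.44 = $3,076.27
Net pay: $11,010.00 − $3,076.27 = $7,933.73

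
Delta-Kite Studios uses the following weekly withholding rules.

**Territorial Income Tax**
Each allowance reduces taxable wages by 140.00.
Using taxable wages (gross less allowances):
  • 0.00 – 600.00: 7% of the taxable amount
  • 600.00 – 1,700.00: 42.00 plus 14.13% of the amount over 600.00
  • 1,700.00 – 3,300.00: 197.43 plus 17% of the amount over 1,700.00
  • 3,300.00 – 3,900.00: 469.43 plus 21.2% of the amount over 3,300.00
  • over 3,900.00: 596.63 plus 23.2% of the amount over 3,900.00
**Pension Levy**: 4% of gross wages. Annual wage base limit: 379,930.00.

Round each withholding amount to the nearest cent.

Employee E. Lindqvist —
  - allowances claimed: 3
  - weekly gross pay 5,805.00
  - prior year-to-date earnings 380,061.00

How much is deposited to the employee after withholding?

4,863.85

Territorial Income Tax: taxable = 5,805.00 − 3×140.00 = 5,385.00
  596.63 + 23.2% × (5,385.00 − 3,900.00) = 596.63 + 23.2% × 1,485.00 = 941.15
Pension Levy: YTD 380,061.00 ≥ cap 379,930.00 → 0.00
Total withheld: 941.15 + 0.00 = 941.15
Net pay: 5,805.00 − 941.15 = 4,863.85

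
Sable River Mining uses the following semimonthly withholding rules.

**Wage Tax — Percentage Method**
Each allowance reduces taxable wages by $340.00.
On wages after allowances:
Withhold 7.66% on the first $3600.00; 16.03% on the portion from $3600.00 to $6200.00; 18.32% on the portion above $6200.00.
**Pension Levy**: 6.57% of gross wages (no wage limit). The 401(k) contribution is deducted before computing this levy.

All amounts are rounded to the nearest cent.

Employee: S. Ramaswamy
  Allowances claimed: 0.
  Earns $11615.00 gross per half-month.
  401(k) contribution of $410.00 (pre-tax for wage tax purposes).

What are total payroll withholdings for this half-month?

$2345.63

Wage Tax: taxable = $11615.00 − $410.00 = $11205.00
  $692.54 + 18.32% × ($11205.00 − $6200.00) = $692.54 + 18.32% × $5005.00 = $1609.46
Pension Levy: 6.57% × $11205.00 = $736.17
Total: $1609.46 + $736.17 = $2345.63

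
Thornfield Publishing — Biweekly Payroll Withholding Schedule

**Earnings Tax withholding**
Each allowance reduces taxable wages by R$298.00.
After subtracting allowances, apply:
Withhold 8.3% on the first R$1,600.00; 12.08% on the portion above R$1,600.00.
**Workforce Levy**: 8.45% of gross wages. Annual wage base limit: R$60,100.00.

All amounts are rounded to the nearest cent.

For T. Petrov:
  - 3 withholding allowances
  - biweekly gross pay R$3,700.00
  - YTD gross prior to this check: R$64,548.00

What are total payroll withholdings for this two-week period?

Earnings Tax: taxable = R$3,700.00 − 3×R$298.00 = R$2,806.00
  R$132.80 + 12.08% × (R$2,806.00 − R$1,600.00) = R$132.80 + 12.08% × R$1,206.00 = R$278.48
Workforce Levy: YTD R$64,548.00 ≥ cap R$60,100.00 → R$0.00
Total: R$278.48 + R$0.00 = R$278.48

R$278.48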